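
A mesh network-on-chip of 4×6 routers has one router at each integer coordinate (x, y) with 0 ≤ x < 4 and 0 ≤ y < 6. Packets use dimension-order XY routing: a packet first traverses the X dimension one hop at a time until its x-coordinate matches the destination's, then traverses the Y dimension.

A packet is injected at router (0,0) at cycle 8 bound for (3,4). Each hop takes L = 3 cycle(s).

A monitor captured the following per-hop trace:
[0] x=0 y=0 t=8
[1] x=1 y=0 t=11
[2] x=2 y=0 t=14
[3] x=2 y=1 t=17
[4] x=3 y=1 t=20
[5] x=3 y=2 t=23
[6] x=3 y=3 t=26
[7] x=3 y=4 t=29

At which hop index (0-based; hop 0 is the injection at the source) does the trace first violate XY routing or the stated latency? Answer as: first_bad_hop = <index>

first_bad_hop = 3

[1] (+1,+0) / 3c ⇒ ok
[2] (+1,+0) / 3c ⇒ ok
[3] (+0,+1) / 3c ⇒ BAD: Y-move but x=2≠3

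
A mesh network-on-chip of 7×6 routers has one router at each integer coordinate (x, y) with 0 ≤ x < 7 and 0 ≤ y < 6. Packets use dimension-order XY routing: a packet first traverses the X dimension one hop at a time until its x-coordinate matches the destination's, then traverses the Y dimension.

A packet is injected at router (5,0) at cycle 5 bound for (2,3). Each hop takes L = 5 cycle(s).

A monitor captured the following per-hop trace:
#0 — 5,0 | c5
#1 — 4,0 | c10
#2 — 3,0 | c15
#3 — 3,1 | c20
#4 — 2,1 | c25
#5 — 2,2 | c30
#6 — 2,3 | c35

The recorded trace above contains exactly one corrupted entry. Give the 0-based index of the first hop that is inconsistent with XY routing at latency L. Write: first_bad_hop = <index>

[1] (-1,+0) / 5c ⇒ ok
[2] (-1,+0) / 5c ⇒ ok
[3] (+0,+1) / 5c ⇒ BAD: Y-move but x=3≠2

first_bad_hop = 3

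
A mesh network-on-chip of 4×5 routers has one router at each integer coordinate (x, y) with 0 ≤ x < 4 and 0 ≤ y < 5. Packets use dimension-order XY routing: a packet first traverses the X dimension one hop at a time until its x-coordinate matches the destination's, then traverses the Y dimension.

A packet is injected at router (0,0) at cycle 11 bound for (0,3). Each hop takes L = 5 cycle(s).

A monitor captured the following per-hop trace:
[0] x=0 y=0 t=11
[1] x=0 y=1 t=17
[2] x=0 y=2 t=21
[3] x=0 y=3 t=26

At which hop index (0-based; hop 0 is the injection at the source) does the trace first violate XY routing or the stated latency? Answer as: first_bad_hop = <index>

first_bad_hop = 1

hop 1: step (+0,+1), +6 cyc — BAD: Δcyc=6≠L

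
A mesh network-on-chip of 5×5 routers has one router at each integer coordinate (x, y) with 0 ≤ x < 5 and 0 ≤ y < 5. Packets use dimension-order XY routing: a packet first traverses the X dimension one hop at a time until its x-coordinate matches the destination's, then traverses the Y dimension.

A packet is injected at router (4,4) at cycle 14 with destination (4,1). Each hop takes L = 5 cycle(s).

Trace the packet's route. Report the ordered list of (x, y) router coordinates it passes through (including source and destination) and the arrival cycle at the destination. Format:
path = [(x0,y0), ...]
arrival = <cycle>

hop 0: (4,4) @ cyc 14
hop 1: (4,3) @ cyc 19  [S]
hop 2: (4,2) @ cyc 24  [S]
hop 3: (4,1) @ cyc 29  [S]

path = [(4,4), (4,3), (4,2), (4,1)]
arrival = 29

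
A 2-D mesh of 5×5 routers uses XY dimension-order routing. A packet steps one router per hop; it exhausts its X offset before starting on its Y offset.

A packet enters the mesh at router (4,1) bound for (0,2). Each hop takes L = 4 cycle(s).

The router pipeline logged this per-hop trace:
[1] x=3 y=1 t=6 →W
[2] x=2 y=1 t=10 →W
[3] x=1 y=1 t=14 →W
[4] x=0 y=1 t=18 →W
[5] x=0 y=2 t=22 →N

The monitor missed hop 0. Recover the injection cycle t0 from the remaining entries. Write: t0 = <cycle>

t0 = 2

Hop 1 reached at cycle 6; hop k is at t0 + k·L.
Therefore t0 = 6 − L = 2.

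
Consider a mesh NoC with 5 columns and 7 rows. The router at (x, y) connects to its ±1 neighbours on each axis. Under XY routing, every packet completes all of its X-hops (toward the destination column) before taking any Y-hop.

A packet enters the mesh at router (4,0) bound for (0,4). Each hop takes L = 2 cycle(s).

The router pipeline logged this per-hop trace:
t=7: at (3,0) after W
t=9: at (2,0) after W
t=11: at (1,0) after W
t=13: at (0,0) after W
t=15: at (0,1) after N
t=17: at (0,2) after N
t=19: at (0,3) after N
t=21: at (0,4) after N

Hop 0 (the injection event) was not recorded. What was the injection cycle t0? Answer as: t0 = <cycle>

The first recorded entry is hop 1 at cycle 7.
Subtract one hop: t0 = 7 − 2 = 5.

t0 = 5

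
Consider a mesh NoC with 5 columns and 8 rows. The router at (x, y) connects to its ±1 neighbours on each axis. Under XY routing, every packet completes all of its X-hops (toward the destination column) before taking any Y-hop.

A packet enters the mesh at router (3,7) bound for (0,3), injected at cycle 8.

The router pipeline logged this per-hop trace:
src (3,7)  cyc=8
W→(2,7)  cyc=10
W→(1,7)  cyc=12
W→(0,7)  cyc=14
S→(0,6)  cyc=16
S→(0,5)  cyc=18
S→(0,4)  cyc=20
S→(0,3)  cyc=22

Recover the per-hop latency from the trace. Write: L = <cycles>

L = 2

Between hops 0 and 1 the cycle counter advances 10 − 8 = 2.
Each hop adds L, hence L = 2.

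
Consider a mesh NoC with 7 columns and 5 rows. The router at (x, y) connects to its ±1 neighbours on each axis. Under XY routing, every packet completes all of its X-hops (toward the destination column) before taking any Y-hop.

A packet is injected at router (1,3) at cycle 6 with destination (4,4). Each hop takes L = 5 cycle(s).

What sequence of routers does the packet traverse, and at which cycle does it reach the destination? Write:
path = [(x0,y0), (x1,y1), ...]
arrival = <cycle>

src (1,3)  cyc=6
E→(2,3)  cyc=11
E→(3,3)  cyc=16
E→(4,3)  cyc=21
N→(4,4)  cyc=26

path = [(1,3), (2,3), (3,3), (4,3), (4,4)]
arrival = 26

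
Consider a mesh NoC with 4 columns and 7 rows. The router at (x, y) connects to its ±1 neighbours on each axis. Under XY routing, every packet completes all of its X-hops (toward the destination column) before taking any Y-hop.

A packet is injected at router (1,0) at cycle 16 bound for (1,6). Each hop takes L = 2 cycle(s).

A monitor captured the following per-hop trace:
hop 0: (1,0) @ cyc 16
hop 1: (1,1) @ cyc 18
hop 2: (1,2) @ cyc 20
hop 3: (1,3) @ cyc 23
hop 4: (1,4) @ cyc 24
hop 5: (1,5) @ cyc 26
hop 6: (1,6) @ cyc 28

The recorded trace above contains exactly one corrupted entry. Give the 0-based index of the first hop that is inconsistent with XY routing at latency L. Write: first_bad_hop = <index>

hop 1: step (+0,+1), +2 cyc — ok
hop 2: step (+0,+1), +2 cyc — ok
hop 3: step (+0,+1), +3 cyc — BAD: Δcyc=3≠L

first_bad_hop = 3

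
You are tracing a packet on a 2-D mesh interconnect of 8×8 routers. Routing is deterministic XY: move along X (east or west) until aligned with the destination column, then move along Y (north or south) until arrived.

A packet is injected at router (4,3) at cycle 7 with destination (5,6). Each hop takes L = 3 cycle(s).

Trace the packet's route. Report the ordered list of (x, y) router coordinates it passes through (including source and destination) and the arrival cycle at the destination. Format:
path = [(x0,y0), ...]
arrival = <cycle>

src (4,3)  cyc=7
E→(5,3)  cyc=10
N→(5,4)  cyc=13
N→(5,5)  cyc=16
N→(5,6)  cyc=19

path = [(4,3), (5,3), (5,4), (5,5), (5,6)]
arrival = 19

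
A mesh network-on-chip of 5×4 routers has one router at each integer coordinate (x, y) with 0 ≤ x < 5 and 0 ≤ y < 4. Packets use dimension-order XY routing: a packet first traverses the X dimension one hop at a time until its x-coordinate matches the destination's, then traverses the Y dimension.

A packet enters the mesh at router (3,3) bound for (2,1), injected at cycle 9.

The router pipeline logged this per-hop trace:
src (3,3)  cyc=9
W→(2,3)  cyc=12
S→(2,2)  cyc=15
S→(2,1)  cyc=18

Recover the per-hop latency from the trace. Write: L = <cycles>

L = 3

From hop 0 (9) to hop 1 (12): +3 cycles.
One hop costs L cycles, so L = 3.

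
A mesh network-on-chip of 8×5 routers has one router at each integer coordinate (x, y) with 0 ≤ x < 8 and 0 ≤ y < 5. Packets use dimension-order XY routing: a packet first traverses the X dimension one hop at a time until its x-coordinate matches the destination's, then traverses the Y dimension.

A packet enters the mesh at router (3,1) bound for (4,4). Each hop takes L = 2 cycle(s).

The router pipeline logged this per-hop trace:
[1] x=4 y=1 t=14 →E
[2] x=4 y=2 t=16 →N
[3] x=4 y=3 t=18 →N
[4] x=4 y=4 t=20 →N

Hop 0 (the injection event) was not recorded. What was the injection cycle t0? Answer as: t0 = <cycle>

t0 = 12

cyc[1] = 14 and cyc[k] = t0 + k·L for every k.
So t0 = 14 − 1·2 = 12.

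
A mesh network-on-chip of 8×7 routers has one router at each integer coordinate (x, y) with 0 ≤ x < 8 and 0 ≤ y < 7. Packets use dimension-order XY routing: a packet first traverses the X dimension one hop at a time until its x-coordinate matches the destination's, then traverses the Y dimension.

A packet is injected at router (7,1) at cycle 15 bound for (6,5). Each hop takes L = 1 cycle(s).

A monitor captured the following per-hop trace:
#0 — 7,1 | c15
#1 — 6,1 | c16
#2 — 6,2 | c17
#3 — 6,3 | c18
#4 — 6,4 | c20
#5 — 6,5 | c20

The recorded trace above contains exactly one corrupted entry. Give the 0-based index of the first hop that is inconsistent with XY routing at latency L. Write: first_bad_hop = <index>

check 1→ d=(-1,0) cyc+1: ok
check 2→ d=(0,1) cyc+1: ok
check 3→ d=(0,1) cyc+1: ok
check 4→ d=(0,1) cyc+2: BAD: Δcyc=2≠L

first_bad_hop = 4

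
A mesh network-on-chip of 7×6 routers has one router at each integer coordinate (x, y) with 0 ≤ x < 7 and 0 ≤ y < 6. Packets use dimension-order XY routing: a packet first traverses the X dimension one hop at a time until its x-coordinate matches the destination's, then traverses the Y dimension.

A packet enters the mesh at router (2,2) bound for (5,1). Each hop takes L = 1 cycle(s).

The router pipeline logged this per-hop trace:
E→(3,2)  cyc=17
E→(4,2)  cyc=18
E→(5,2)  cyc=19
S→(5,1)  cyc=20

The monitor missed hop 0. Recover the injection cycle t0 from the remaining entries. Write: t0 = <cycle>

t0 = 16

Hop 1 reached at cycle 17; hop k is at t0 + k·L.
Subtract one hop: t0 = 17 − 1 = 16.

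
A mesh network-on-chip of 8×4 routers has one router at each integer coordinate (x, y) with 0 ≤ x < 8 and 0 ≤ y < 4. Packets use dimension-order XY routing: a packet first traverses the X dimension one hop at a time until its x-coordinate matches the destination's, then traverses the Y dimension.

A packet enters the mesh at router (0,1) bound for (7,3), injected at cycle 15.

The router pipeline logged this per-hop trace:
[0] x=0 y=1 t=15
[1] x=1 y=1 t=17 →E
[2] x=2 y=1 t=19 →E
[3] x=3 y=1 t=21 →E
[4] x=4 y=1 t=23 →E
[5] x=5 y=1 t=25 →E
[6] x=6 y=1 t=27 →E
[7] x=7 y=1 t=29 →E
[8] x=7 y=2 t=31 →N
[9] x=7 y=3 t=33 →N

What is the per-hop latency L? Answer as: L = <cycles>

cyc[1] − cyc[0] = 17 − 15 = 2.
Per-hop latency L = Δcyc = 2.

L = 2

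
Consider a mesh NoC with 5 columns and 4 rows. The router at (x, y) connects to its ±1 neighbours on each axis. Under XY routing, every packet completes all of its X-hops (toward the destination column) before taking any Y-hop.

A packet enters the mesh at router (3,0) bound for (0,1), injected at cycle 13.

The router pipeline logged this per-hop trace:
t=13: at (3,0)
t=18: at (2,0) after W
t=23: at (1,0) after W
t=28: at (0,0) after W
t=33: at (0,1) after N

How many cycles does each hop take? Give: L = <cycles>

cyc[1] − cyc[0] = 18 − 13 = 5.
That increment is L by definition: L = 5.

L = 5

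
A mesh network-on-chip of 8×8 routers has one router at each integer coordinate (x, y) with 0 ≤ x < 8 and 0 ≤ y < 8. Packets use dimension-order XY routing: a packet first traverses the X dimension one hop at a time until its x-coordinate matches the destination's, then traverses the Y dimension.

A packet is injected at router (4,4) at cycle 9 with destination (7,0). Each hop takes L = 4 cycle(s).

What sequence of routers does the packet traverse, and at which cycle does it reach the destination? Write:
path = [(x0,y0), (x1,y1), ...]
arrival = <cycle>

path = [(4,4), (5,4), (6,4), (7,4), (7,3), (7,2), (7,1), (7,0)]
arrival = 37

hop 0: (4,4) @ cyc 9
hop 1: (5,4) @ cyc 13  [E]
hop 2: (6,4) @ cyc 17  [E]
hop 3: (7,4) @ cyc 21  [E]
hop 4: (7,3) @ cyc 25  [S]
hop 5: (7,2) @ cyc 29  [S]
hop 6: (7,1) @ cyc 33  [S]
hop 7: (7,0) @ cyc 37  [S]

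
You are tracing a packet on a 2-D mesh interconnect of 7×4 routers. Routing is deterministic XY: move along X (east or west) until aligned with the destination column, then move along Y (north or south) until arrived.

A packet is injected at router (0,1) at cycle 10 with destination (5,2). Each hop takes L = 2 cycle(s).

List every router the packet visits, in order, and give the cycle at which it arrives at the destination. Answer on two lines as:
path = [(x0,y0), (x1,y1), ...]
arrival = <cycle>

path = [(0,1), (1,1), (2,1), (3,1), (4,1), (5,1), (5,2)]
arrival = 22

t=10: at (0,1)
t=12: at (1,1) after E
t=14: at (2,1) after E
t=16: at (3,1) after E
t=18: at (4,1) after E
t=20: at (5,1) after E
t=22: at (5,2) after N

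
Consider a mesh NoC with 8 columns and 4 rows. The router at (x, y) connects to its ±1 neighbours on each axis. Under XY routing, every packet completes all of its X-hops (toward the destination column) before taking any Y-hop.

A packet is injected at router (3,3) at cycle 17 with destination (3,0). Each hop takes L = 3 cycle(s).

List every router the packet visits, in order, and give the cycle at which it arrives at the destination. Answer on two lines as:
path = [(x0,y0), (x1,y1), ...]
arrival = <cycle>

path = [(3,3), (3,2), (3,1), (3,0)]
arrival = 26

hop 0: (3,3) @ cyc 17
hop 1: (3,2) @ cyc 20  [S]
hop 2: (3,1) @ cyc 23  [S]
hop 3: (3,0) @ cyc 26  [S]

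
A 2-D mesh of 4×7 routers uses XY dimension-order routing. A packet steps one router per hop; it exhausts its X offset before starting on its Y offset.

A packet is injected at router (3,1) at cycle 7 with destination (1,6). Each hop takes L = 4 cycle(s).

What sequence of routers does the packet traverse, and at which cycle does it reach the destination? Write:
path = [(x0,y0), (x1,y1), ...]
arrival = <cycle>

  0. router=(3,1) cycle=7 (inject)
  1. router=(2,1) cycle=11 dir=W
  2. router=(1,1) cycle=15 dir=W
  3. router=(1,2) cycle=19 dir=N
  4. router=(1,3) cycle=23 dir=N
  5. router=(1,4) cycle=27 dir=N
  6. router=(1,5) cycle=31 dir=N
  7. router=(1,6) cycle=35 dir=N

path = [(3,1), (2,1), (1,1), (1,2), (1,3), (1,4), (1,5), (1,6)]
arrival = 35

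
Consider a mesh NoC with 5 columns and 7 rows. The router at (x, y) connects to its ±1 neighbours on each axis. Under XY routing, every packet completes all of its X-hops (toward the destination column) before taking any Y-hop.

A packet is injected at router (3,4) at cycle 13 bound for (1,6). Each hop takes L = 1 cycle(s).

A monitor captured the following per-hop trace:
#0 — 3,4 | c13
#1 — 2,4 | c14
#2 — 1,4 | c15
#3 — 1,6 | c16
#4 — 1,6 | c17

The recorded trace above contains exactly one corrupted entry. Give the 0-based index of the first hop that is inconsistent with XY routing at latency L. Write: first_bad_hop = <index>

hop 1: step (-1,+0), +1 cyc — ok
hop 2: step (-1,+0), +1 cyc — ok
hop 3: step (+0,+2), +1 cyc — BAD: non-unit step

first_bad_hop = 3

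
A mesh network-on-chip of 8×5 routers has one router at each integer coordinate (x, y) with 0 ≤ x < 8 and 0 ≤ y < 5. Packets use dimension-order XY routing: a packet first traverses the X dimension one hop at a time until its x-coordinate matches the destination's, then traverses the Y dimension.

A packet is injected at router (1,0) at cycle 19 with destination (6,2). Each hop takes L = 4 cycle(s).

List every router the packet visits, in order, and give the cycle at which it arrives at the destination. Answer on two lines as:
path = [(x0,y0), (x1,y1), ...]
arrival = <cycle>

  0. router=(1,0) cycle=19 (inject)
  1. router=(2,0) cycle=23 dir=E
  2. router=(3,0) cycle=27 dir=E
  3. router=(4,0) cycle=31 dir=E
  4. router=(5,0) cycle=35 dir=E
  5. router=(6,0) cycle=39 dir=E
  6. router=(6,1) cycle=43 dir=N
  7. router=(6,2) cycle=47 dir=N

path = [(1,0), (2,0), (3,0), (4,0), (5,0), (6,0), (6,1), (6,2)]
arrival = 47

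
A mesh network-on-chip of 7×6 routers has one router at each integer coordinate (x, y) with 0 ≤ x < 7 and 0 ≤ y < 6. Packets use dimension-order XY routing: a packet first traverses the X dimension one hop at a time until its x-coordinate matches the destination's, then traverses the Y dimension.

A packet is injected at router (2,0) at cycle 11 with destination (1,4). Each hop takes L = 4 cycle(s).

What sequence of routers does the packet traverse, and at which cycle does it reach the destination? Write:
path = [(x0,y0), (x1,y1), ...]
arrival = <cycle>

t=11: at (2,0)
t=15: at (1,0) after W
t=19: at (1,1) after N
t=23: at (1,2) after N
t=27: at (1,3) after N
t=31: at (1,4) after N

path = [(2,0), (1,0), (1,1), (1,2), (1,3), (1,4)]
arrival = 31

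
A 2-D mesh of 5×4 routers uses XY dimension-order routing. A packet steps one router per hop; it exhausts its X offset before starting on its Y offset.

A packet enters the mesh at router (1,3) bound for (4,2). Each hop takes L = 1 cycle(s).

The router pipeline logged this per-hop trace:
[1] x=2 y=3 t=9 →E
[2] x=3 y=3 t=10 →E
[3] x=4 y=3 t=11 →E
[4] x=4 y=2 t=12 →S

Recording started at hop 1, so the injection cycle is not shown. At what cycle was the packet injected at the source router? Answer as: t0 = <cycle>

The first recorded entry is hop 1 at cycle 9.
Therefore t0 = 9 − L = 8.

t0 = 8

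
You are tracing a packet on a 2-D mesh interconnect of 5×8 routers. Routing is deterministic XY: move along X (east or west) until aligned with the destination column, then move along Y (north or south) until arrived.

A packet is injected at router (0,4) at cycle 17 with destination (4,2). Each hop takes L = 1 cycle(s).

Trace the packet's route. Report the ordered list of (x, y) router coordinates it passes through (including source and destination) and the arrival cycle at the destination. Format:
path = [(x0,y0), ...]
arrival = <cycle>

path = [(0,4), (1,4), (2,4), (3,4), (4,4), (4,3), (4,2)]
arrival = 23

[0] x=0 y=4 t=17
[1] x=1 y=4 t=18 →E
[2] x=2 y=4 t=19 →E
[3] x=3 y=4 t=20 →E
[4] x=4 y=4 t=21 →E
[5] x=4 y=3 t=22 →S
[6] x=4 y=2 t=23 →S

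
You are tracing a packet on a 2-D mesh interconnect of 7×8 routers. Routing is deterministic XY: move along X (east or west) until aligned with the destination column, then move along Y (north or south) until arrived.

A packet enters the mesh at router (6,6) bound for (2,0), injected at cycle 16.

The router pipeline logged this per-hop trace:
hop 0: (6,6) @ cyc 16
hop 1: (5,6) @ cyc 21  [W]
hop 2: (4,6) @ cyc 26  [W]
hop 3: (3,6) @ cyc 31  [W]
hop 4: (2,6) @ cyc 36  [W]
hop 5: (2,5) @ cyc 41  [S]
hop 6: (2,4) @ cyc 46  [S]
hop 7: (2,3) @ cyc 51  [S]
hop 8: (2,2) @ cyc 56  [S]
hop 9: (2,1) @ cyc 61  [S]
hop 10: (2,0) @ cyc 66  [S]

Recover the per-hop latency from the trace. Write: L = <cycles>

L = 5

From hop 0 (16) to hop 1 (21): +5 cycles.
One hop costs L cycles, so L = 5.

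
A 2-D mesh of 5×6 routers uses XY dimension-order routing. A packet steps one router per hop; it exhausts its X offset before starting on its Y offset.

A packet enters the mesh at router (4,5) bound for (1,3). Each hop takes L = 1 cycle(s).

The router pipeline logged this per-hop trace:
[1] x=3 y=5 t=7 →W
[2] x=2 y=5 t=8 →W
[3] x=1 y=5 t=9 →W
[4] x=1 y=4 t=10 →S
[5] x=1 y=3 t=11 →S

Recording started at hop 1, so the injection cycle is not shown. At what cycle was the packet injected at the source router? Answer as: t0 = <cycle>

The first recorded entry is hop 1 at cycle 7.
t0 = cyc[1] − L = 7 − 1 = 6.

t0 = 6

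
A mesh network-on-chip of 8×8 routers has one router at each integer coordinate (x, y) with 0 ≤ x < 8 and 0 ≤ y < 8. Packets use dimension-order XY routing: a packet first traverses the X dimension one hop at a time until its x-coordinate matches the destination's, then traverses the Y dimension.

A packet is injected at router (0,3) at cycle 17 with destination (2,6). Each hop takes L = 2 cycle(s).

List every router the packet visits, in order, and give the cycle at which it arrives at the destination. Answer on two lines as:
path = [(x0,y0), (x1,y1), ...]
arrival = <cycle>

path = [(0,3), (1,3), (2,3), (2,4), (2,5), (2,6)]
arrival = 27

src (0,3)  cyc=17
E→(1,3)  cyc=19
E→(2,3)  cyc=21
N→(2,4)  cyc=23
N→(2,5)  cyc=25
N→(2,6)  cyc=27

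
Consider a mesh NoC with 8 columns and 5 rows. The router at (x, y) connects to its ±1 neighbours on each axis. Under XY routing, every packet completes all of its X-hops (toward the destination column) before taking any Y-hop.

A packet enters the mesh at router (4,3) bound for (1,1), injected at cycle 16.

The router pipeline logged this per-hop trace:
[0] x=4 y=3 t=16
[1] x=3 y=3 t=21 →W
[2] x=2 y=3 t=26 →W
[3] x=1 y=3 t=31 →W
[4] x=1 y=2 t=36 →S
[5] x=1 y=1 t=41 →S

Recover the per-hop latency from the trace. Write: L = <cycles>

L = 5

Δcyc across hop 0→1: 21 − 16 = 5.
Each hop adds L, hence L = 5.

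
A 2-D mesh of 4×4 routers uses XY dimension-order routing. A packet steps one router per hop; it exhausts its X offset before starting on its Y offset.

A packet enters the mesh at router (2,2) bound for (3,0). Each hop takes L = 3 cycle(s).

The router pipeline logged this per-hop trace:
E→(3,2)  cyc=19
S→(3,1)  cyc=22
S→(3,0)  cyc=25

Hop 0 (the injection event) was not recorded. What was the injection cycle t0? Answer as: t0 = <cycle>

Hop 1 reached at cycle 19; hop k is at t0 + k·L.
t0 = cyc[1] − L = 19 − 3 = 16.

t0 = 16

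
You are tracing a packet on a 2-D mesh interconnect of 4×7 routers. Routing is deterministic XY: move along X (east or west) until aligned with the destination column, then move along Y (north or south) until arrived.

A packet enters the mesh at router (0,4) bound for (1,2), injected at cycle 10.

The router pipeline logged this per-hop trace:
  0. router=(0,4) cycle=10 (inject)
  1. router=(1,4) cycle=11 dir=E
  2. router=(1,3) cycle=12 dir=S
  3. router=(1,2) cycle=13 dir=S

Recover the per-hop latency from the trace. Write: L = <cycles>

cyc[1] − cyc[0] = 11 − 10 = 1.
Per-hop latency L = Δcyc = 1.

L = 1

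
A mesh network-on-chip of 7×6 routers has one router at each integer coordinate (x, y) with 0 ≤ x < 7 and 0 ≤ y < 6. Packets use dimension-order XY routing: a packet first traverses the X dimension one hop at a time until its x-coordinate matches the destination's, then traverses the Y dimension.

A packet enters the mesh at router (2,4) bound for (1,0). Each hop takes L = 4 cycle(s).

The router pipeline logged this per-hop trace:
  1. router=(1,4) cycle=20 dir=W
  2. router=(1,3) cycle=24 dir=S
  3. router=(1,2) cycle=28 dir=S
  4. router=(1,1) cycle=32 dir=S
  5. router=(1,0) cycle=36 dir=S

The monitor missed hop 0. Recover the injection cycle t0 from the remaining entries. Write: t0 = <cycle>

t0 = 16

cyc[1] = 20 and cyc[k] = t0 + k·L for every k.
Subtract one hop: t0 = 20 − 4 = 16.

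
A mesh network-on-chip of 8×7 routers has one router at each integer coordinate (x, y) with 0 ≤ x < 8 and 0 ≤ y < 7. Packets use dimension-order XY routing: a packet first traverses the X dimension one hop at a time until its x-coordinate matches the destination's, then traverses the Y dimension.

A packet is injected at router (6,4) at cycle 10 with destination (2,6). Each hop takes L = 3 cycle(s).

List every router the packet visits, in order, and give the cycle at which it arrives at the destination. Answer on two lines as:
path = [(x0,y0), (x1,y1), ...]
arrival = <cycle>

path = [(6,4), (5,4), (4,4), (3,4), (2,4), (2,5), (2,6)]
arrival = 28

t=10: at (6,4)
t=13: at (5,4) after W
t=16: at (4,4) after W
t=19: at (3,4) after W
t=22: at (2,4) after W
t=25: at (2,5) after N
t=28: at (2,6) after N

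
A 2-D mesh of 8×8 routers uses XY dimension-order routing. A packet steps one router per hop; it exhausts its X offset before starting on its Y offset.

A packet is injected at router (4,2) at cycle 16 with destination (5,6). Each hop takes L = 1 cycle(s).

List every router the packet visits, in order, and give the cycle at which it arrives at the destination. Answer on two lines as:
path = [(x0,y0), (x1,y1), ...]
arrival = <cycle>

path = [(4,2), (5,2), (5,3), (5,4), (5,5), (5,6)]
arrival = 21

[0] x=4 y=2 t=16
[1] x=5 y=2 t=17 →E
[2] x=5 y=3 t=18 →N
[3] x=5 y=4 t=19 →N
[4] x=5 y=5 t=20 →N
[5] x=5 y=6 t=21 →N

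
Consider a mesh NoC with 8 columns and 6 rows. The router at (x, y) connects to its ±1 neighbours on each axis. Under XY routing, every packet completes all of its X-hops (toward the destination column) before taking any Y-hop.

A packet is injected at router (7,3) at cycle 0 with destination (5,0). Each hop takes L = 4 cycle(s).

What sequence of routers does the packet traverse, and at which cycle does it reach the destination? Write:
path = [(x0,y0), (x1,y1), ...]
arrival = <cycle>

  0. router=(7,3) cycle=0 (inject)
  1. router=(6,3) cycle=4 dir=W
  2. router=(5,3) cycle=8 dir=W
  3. router=(5,2) cycle=12 dir=S
  4. router=(5,1) cycle=16 dir=S
  5. router=(5,0) cycle=20 dir=S

path = [(7,3), (6,3), (5,3), (5,2), (5,1), (5,0)]
arrival = 20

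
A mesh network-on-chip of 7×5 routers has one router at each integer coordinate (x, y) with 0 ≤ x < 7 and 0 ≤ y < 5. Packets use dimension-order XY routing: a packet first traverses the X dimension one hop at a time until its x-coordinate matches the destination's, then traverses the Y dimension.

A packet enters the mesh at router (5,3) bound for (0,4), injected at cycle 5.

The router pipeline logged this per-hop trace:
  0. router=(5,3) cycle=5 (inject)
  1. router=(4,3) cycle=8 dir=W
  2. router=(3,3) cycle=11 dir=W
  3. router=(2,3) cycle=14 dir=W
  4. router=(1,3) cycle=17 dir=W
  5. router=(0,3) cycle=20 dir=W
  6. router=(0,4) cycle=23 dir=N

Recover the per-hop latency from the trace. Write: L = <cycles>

L = 3

Between hops 0 and 1 the cycle counter advances 8 − 5 = 3.
Per-hop latency L = Δcyc = 3.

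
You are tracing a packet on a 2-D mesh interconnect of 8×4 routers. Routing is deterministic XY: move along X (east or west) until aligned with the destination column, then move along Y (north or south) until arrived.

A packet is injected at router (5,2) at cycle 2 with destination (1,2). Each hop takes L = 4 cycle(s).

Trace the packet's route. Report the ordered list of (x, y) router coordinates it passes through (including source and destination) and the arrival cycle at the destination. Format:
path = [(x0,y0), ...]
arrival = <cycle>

path = [(5,2), (4,2), (3,2), (2,2), (1,2)]
arrival = 18

t=2: at (5,2)
t=6: at (4,2) after W
t=10: at (3,2) after W
t=14: at (2,2) after W
t=18: at (1,2) after W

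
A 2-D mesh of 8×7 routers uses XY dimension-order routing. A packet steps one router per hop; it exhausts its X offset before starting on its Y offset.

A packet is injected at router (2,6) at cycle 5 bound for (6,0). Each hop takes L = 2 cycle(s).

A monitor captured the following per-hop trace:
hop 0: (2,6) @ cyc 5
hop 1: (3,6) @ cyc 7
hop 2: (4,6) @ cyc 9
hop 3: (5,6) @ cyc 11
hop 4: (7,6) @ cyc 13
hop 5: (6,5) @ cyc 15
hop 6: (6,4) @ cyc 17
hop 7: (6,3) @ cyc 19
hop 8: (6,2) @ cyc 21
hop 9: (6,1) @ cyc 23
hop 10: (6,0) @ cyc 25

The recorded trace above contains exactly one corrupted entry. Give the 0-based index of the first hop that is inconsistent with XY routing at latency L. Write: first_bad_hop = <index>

check 1→ d=(1,0) cyc+2: ok
check 2→ d=(1,0) cyc+2: ok
check 3→ d=(1,0) cyc+2: ok
check 4→ d=(2,0) cyc+2: BAD: non-unit step

first_bad_hop = 4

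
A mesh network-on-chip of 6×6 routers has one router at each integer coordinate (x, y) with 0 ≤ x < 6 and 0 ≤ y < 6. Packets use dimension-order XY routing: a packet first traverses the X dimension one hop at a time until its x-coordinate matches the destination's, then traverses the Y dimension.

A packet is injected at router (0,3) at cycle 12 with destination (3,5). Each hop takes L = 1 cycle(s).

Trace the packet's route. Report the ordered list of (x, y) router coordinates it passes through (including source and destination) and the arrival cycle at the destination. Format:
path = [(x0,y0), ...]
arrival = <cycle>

  0. router=(0,3) cycle=12 (inject)
  1. router=(1,3) cycle=13 dir=E
  2. router=(2,3) cycle=14 dir=E
  3. router=(3,3) cycle=15 dir=E
  4. router=(3,4) cycle=16 dir=N
  5. router=(3,5) cycle=17 dir=N

path = [(0,3), (1,3), (2,3), (3,3), (3,4), (3,5)]
arrival = 17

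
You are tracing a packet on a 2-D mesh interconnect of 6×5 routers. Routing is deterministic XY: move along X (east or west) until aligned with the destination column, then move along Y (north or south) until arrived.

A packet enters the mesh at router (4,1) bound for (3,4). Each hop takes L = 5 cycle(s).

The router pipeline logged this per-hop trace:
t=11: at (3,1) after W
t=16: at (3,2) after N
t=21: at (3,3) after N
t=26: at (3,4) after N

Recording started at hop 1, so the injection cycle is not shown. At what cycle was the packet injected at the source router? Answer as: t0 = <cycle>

t0 = 6

Hop 1 reached at cycle 11; hop k is at t0 + k·L.
Therefore t0 = 11 − L = 6.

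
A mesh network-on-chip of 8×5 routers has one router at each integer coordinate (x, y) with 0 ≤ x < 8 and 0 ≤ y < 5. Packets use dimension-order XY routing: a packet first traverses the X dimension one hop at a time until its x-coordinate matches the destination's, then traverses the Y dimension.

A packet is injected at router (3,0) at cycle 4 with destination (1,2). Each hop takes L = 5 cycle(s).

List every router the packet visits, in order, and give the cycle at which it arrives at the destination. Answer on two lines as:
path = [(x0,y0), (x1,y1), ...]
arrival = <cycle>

t=4: at (3,0)
t=9: at (2,0) after W
t=14: at (1,0) after W
t=19: at (1,1) after N
t=24: at (1,2) after N

path = [(3,0), (2,0), (1,0), (1,1), (1,2)]
arrival = 24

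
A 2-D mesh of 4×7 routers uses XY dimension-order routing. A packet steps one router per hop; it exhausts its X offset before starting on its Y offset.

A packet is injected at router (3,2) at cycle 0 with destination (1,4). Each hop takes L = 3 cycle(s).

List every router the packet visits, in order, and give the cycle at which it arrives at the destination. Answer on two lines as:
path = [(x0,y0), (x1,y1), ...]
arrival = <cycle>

path = [(3,2), (2,2), (1,2), (1,3), (1,4)]
arrival = 12

#0 — 3,2 | c0
#1 — 2,2 | c3 | W
#2 — 1,2 | c6 | W
#3 — 1,3 | c9 | N
#4 — 1,4 | c12 | N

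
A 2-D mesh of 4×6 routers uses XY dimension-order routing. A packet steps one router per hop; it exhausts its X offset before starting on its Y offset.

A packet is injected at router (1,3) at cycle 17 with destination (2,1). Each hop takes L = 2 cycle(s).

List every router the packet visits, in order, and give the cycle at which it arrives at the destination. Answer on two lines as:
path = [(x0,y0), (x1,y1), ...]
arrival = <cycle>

path = [(1,3), (2,3), (2,2), (2,1)]
arrival = 23

  0. router=(1,3) cycle=17 (inject)
  1. router=(2,3) cycle=19 dir=E
  2. router=(2,2) cycle=21 dir=S
  3. router=(2,1) cycle=23 dir=S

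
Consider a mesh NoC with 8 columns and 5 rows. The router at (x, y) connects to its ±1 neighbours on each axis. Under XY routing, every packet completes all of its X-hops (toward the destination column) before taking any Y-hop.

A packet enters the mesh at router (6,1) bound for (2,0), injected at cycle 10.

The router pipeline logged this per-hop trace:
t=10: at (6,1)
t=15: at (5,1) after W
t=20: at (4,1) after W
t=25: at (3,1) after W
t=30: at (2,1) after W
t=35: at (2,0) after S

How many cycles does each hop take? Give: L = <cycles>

L = 5

Between hops 0 and 1 the cycle counter advances 15 − 10 = 5.
That increment is L by definition: L = 5.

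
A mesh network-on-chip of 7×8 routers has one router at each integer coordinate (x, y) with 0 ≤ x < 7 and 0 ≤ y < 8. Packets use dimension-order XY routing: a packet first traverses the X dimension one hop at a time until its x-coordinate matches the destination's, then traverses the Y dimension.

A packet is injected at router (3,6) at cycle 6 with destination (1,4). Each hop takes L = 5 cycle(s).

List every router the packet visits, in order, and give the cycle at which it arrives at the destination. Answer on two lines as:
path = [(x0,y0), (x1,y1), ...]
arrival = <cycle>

path = [(3,6), (2,6), (1,6), (1,5), (1,4)]
arrival = 26

#0 — 3,6 | c6
#1 — 2,6 | c11 | W
#2 — 1,6 | c16 | W
#3 — 1,5 | c21 | S
#4 — 1,4 | c26 | S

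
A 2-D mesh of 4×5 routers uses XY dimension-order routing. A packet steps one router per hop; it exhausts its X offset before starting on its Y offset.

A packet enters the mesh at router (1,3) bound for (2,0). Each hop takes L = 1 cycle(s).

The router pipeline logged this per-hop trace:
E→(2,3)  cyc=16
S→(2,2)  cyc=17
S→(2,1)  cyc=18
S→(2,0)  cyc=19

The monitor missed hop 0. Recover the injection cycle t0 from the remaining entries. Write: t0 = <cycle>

cyc[1] = 16 and cyc[k] = t0 + k·L for every k.
t0 = cyc[1] − L = 16 − 1 = 15.

t0 = 15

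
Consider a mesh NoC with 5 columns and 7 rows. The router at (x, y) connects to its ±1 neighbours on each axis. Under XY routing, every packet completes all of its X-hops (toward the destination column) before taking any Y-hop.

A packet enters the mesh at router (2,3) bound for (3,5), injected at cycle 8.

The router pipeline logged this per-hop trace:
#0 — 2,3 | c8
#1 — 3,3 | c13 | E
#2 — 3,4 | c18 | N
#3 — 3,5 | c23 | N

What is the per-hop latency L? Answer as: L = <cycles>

Δcyc across hop 0→1: 13 − 8 = 5.
That increment is L by definition: L = 5.

L = 5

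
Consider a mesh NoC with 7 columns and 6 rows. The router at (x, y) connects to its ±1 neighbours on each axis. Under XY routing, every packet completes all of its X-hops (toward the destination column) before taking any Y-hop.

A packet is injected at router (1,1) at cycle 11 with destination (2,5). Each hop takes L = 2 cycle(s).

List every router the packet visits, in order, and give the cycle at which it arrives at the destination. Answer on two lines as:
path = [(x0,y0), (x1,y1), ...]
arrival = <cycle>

t=11: at (1,1)
t=13: at (2,1) after E
t=15: at (2,2) after N
t=17: at (2,3) after N
t=19: at (2,4) after N
t=21: at (2,5) after N

path = [(1,1), (2,1), (2,2), (2,3), (2,4), (2,5)]
arrival = 21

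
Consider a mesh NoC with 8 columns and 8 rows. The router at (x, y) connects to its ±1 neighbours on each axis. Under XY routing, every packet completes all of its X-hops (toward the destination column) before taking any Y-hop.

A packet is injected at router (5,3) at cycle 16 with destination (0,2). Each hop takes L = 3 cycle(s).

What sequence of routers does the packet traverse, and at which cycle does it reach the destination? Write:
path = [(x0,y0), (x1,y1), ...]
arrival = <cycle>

path = [(5,3), (4,3), (3,3), (2,3), (1,3), (0,3), (0,2)]
arrival = 34

[0] x=5 y=3 t=16
[1] x=4 y=3 t=19 →W
[2] x=3 y=3 t=22 →W
[3] x=2 y=3 t=25 →W
[4] x=1 y=3 t=28 →W
[5] x=0 y=3 t=31 →W
[6] x=0 y=2 t=34 →S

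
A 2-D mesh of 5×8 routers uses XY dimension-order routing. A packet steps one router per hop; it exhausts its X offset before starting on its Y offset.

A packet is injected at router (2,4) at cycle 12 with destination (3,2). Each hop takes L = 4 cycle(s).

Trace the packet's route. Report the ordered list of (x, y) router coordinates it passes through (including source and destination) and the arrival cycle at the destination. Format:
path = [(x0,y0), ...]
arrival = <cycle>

src (2,4)  cyc=12
E→(3,4)  cyc=16
S→(3,3)  cyc=20
S→(3,2)  cyc=24

path = [(2,4), (3,4), (3,3), (3,2)]
arrival = 24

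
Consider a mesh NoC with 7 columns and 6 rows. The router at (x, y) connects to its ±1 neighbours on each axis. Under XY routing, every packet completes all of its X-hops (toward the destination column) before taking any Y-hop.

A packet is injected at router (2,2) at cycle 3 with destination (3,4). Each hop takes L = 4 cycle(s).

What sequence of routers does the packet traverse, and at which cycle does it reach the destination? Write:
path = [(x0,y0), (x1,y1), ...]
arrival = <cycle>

hop 0: (2,2) @ cyc 3
hop 1: (3,2) @ cyc 7  [E]
hop 2: (3,3) @ cyc 11  [N]
hop 3: (3,4) @ cyc 15  [N]

path = [(2,2), (3,2), (3,3), (3,4)]
arrival = 15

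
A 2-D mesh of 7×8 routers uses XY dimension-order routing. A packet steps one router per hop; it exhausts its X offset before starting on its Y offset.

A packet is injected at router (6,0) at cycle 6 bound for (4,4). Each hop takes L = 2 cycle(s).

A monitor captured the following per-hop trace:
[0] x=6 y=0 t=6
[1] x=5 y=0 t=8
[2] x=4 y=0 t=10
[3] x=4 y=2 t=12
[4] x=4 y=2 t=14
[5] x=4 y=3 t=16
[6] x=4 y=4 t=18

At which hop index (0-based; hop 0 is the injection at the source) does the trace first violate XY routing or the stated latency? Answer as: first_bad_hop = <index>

first_bad_hop = 3

[1] (-1,+0) / 2c ⇒ ok
[2] (-1,+0) / 2c ⇒ ok
[3] (+0,+2) / 2c ⇒ BAD: non-unit step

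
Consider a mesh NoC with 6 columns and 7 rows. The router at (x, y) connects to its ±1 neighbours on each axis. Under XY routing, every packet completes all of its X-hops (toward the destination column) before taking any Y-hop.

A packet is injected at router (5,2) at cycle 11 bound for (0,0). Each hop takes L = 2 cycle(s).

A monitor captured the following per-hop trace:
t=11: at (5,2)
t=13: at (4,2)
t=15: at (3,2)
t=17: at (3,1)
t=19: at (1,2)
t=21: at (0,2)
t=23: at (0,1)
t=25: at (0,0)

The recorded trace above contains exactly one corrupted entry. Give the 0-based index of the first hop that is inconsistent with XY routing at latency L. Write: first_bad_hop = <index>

hop 1: step (-1,+0), +2 cyc — ok
hop 2: step (-1,+0), +2 cyc — ok
hop 3: step (+0,-1), +2 cyc — BAD: Y-move but x=3≠0

first_bad_hop = 3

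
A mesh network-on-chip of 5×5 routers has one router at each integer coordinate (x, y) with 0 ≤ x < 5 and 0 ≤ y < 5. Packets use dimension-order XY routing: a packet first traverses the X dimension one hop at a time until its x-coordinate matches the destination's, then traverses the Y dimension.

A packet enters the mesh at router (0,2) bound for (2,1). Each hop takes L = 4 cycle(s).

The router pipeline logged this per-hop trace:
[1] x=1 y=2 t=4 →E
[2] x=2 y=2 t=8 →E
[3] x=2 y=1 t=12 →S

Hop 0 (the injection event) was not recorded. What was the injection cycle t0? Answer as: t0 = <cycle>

t0 = 0

The first recorded entry is hop 1 at cycle 4.
So t0 = 4 − 1·4 = 0.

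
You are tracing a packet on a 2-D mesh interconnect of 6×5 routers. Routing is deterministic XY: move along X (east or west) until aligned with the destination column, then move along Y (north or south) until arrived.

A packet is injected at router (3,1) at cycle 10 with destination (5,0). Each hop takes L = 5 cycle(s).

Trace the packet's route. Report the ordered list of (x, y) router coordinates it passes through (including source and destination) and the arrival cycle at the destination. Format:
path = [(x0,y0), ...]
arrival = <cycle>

t=10: at (3,1)
t=15: at (4,1) after E
t=20: at (5,1) after E
t=25: at (5,0) after S

path = [(3,1), (4,1), (5,1), (5,0)]
arrival = 25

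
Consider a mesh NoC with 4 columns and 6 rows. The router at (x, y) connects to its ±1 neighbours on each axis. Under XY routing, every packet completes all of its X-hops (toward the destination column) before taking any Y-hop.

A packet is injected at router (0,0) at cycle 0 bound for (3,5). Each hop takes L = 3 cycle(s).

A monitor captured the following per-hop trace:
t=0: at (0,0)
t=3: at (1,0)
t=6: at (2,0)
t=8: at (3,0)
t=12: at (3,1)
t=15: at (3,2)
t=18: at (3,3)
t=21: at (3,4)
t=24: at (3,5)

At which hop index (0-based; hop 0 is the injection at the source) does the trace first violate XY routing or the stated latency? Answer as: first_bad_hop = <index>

first_bad_hop = 3

check 1→ d=(1,0) cyc+3: ok
check 2→ d=(1,0) cyc+3: ok
check 3→ d=(1,0) cyc+2: BAD: Δcyc=2≠L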